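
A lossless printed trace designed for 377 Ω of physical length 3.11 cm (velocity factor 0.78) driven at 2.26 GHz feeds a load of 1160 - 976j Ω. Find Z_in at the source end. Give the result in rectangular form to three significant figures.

Z_in ≈ 88.1 + j188 Ω

λ = v/f = 0.78·c / 2.26 GHz = 0.104 m
βl = 2π·l/λ = 2π × 0.3 = 108°
tan(βl) = tan(108°) = -3.05
Z_in = Z_0·(Z_L + jZ_0·tanβl)/(Z_0 + jZ_L·tanβl)
     = 377·(1160 − j2130)/(-2600 − j3540)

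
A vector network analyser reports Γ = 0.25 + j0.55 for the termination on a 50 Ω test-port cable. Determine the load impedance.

Z_L ≈ 36.7 + j63.6 Ω

Z_L = Z_0·(1 + Γ)/(1 − Γ) = 50·(1.25 + j0.55)/(0.75 − j0.55)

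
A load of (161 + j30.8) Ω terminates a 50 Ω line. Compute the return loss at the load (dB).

RL ≈ 5.35 dB

Γ = (111 + j30.8)/(211 + j30.8), |Γ| = 0.54
RL = −20·log₁₀|Γ| = −20·log₁₀(0.54)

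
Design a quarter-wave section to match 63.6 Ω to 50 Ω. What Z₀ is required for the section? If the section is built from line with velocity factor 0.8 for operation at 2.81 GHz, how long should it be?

Z_qwt ≈ 56.4 Ω; length ≈ 2.14 cm

Z_qwt = √(Z_0·R_L) = √(50 × 63.6) = √3180
λ = 0.8·c/f = 0.0854 m, so l = λ/4 = 0.0214 m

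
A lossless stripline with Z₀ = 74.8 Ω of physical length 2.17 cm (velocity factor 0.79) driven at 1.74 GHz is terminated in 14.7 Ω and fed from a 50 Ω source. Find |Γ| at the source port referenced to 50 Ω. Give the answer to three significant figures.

|Γ| ≈ 0.73

λ = v/f = 0.79·c / 1.74 GHz = 0.136 m
βl = 2π·l/λ = 2π × 0.159 = 57.4°
tan(βl) = 1.56
Z_in = Z_0·(Z_L + jZ_0·tanβl)/(Z_0 + jZ_L·tanβl) = 46.2 + j103 Ω
Γ_s = (Z_in − Z_s)/(Z_in + Z_s) = (-3.83 + j103)/(96.2 + j103), |Γ_s| = 0.73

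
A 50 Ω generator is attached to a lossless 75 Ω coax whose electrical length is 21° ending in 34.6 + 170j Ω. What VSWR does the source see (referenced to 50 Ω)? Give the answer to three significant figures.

VSWR ≈ 20.5

tan(βl) = 0.384
Z_in = Z_0·(Z_L + jZ_0·tanβl)/(Z_0 + jZ_L·tanβl) = 823 + j408 Ω
Γ_s = (Z_in − Z_s)/(Z_in + Z_s) = (773 + j408)/(873 + j408), |Γ_s| = 0.907
VSWR = (1 + |Γ_s|)/(1 − |Γ_s|)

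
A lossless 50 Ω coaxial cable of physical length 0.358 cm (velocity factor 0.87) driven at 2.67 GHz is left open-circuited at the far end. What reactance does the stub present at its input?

λ = v/f = 0.87·c / 2.67 GHz = 0.0978 m
βl = 2π·l/λ = 2π × 0.0366 = 13.2°
tan(βl) = 0.234
For an open-circuited stub, Z_in = −jZ_0·cot(βl) = −jZ_0/tan(βl)

X_in ≈ -213 Ω (capacitive)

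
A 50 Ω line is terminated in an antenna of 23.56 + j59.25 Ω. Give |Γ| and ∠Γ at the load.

Γ = (Z_L − Z_0)/(Z_L + Z_0) = (-26.44 + j59.25)/(73.56 + j59.25)
|Γ| = 64.9/94.5 = 0.687

Γ ≈ 0.687 ∠ 75.2°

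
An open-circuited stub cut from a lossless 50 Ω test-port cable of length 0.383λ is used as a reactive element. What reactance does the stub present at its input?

X_in ≈ 55.3 Ω (inductive)

βl = 2π × 0.383 = 138°
tan(βl) = -0.904
For an open-circuited stub, Z_in = −jZ_0·cot(βl) = −jZ_0/tan(βl)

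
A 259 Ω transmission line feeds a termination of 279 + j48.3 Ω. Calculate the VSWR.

VSWR ≈ 1.21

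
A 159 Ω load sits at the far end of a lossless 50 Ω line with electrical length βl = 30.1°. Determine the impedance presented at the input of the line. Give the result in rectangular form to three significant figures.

tan(βl) = tan(30.1°) = 0.58
Z_in = Z_0·(Z_L + jZ_0·tanβl)/(Z_0 + jZ_L·tanβl)
     = 50·(159 + j29)/(50 + j92.2)

Z_in ≈ 48.3 − j60.1 Ω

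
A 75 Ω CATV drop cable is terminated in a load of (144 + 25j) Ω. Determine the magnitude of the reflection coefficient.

|Γ| ≈ 0.333

Γ = (Z_L − Z_0)/(Z_L + Z_0) = (69 + j25)/(219 + j25)
|Γ| = 73.4/220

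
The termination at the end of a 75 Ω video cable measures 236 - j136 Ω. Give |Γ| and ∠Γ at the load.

Γ = (Z_L − Z_0)/(Z_L + Z_0) = (161 − j136)/(311 − j136)
|Γ| = 211/339 = 0.621

Γ ≈ 0.621 ∠ -16.6°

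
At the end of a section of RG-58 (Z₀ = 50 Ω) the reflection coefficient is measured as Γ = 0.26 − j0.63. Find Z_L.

Z_L ≈ 28.3 − j66.7 Ω

Z_L = Z_0·(1 + Γ)/(1 − Γ) = 50·(1.26 − j0.63)/(0.74 + j0.63)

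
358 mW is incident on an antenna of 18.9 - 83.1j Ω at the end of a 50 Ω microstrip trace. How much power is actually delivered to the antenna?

|Γ| = |(-31.1 − j83.1)/(68.9 − j83.1)| = 0.822
|Γ|² = 0.676
P_refl = |Γ|²·P_inc = 242 mW, P_del = (1 − |Γ|²)·P_inc = 116 mW

P_delivered ≈ 116 mW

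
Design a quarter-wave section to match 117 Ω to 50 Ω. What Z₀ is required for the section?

Z_qwt = √(Z_0·R_L) = √(50 × 117) = √5850

Z_qwt ≈ 76.5 Ω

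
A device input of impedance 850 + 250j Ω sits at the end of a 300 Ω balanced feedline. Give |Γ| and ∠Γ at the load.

Γ ≈ 0.513 ∠ 12.2°

Γ = (Z_L − Z_0)/(Z_L + Z_0) = (550 + j250)/(1150 + j250)
|Γ| = 604/1180 = 0.513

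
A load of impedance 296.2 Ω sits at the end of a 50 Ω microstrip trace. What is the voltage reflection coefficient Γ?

Γ = (Z_L − Z_0)/(Z_L + Z_0) = (296.2 − 50)/(296.2 + 50) = 246.2/346.2

Γ = 0.711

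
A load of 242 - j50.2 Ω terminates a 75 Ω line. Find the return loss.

RL ≈ 5.3 dB

Γ = (167 − j50.2)/(317 − j50.2), |Γ| = 0.543
RL = −20·log₁₀|Γ| = −20·log₁₀(0.543)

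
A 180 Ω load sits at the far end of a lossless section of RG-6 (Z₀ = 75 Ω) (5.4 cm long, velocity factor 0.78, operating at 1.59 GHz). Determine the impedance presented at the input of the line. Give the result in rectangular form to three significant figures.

Z_in ≈ 49.7 + j49 Ω

λ = v/f = 0.78·c / 1.59 GHz = 0.147 m
βl = 2π·l/λ = 2π × 0.367 = 132°
tan(βl) = tan(132°) = -1.11
Z_in = Z_0·(Z_L + jZ_0·tanβl)/(Z_0 + jZ_L·tanβl)
     = 75·(180 − j83)/(75 − j199)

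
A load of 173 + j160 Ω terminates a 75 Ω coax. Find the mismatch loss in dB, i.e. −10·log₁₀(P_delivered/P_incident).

mismatch loss ≈ 2.25 dB

Γ = (98 + j160)/(248 + j160), |Γ| = 0.636
|Γ|² = 0.404, so P_del/P_inc = 1 − |Γ|² = 0.596
ML = −10·log₁₀(1 − |Γ|²)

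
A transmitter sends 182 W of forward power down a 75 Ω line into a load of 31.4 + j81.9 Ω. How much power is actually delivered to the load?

|Γ| = |(-43.6 + j81.9)/(106.4 + j81.9)| = 0.691
|Γ|² = 0.477
P_refl = |Γ|²·P_inc = 86.9 W, P_del = (1 − |Γ|²)·P_inc = 95.1 W

P_delivered ≈ 95.1 W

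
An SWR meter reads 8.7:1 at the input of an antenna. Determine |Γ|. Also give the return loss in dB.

|Γ| ≈ 0.794; return loss ≈ 2.01 dB

|Γ| = (S − 1)/(S + 1) = (8.7 − 1)/(8.7 + 1) = 7.7/9.7
RL = −20·log₁₀|Γ| = −20·log₁₀(0.794)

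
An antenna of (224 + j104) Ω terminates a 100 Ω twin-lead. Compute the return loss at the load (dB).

RL ≈ 6.46 dB

Γ = (124 + j104)/(324 + j104), |Γ| = 0.476
RL = −20·log₁₀|Γ| = −20·log₁₀(0.476)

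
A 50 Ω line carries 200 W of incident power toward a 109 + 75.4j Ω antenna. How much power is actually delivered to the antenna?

P_delivered ≈ 141 W

|Γ| = |(59 + j75.4)/(159 + j75.4)| = 0.544
|Γ|² = 0.296
P_refl = |Γ|²·P_inc = 59.2 W, P_del = (1 − |Γ|²)·P_inc = 141 W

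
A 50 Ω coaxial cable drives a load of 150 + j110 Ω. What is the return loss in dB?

Γ = (100 + j110)/(200 + j110), |Γ| = 0.651
RL = −20·log₁₀|Γ| = −20·log₁₀(0.651)

RL ≈ 3.72 dB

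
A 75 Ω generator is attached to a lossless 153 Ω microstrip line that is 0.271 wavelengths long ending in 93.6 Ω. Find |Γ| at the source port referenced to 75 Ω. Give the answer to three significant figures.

βl = 2π × 0.271 = 97.6°
tan(βl) = -7.53
Z_in = Z_0·(Z_L + jZ_0·tanβl)/(Z_0 + jZ_L·tanβl) = 243 − j32.4 Ω
Γ_s = (Z_in − Z_s)/(Z_in + Z_s) = (168 − j32.4)/(318 − j32.4), |Γ_s| = 0.535

|Γ| ≈ 0.535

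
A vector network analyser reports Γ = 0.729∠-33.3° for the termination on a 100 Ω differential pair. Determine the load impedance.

Z_L = Z_0·(1 + Γ)/(1 − Γ) = 100·(1.61 − j0.4)/(0.391 + j0.4)

Z_L ≈ 150 − j256 Ω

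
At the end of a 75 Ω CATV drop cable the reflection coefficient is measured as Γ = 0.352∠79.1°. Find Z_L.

Z_L ≈ 66.3 + j52.3 Ω

Z_L = Z_0·(1 + Γ)/(1 − Γ) = 75·(1.07 + j0.346)/(0.933 − j0.346)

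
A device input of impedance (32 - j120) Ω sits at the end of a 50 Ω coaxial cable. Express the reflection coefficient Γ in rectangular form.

Γ ≈ 0.612 − j0.568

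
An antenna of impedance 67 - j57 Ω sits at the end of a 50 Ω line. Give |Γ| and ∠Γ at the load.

Γ = (Z_L − Z_0)/(Z_L + Z_0) = (17 − j57)/(117 − j57)
|Γ| = 59.5/130 = 0.457

Γ ≈ 0.457 ∠ -47.4°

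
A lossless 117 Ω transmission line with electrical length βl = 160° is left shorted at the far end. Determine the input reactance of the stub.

X_in ≈ -42.6 Ω (capacitive)

tan(βl) = -0.364
For a shorted stub, Z_in = jZ_0·tan(βl)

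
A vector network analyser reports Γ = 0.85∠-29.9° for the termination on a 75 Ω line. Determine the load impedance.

Z_L ≈ 83.7 − j255 Ω

Z_L = Z_0·(1 + Γ)/(1 − Γ) = 75·(1.74 − j0.424)/(0.263 + j0.424)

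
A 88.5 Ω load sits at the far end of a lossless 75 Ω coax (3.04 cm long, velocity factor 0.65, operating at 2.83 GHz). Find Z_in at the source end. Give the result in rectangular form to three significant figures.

Z_in ≈ 84.2 + j9.43 Ω

λ = v/f = 0.65·c / 2.83 GHz = 0.0689 m
βl = 2π·l/λ = 2π × 0.441 = 159°
tan(βl) = tan(159°) = -0.387
Z_in = Z_0·(Z_L + jZ_0·tanβl)/(Z_0 + jZ_L·tanβl)
     = 75·(88.5 − j29)/(75 − j34.3)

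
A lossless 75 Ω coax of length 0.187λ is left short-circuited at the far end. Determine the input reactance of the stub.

βl = 2π × 0.187 = 67.3°
tan(βl) = 2.39
For a short-circuited stub, Z_in = jZ_0·tan(βl)

X_in ≈ 179 Ω (inductive)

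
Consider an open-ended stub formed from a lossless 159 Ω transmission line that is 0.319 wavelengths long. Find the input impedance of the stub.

Z_in ≈ +j73.6 Ω

βl = 2π × 0.319 = 115°
tan(βl) = -2.16
For an open-ended stub, Z_in = −jZ_0·cot(βl) = −jZ_0/tan(βl)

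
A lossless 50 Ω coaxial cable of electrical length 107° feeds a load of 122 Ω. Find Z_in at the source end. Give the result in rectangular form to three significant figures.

tan(βl) = tan(107°) = -3.27
Z_in = Z_0·(Z_L + jZ_0·tanβl)/(Z_0 + jZ_L·tanβl)
     = 50·(122 − j164)/(50 − j399)

Z_in ≈ 22.1 + j12.5 Ω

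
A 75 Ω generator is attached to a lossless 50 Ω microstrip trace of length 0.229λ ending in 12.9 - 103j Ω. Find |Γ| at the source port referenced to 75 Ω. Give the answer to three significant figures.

βl = 2π × 0.229 = 82.4°
tan(βl) = 7.53
Z_in = Z_0·(Z_L + jZ_0·tanβl)/(Z_0 + jZ_L·tanβl) = 2.69 + j16.3 Ω
Γ_s = (Z_in − Z_s)/(Z_in + Z_s) = (-72.3 + j16.3)/(77.7 + j16.3), |Γ_s| = 0.934

|Γ| ≈ 0.934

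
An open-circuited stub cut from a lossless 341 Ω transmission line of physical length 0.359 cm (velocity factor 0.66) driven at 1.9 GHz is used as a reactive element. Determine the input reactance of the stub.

λ = v/f = 0.66·c / 1.9 GHz = 0.104 m
βl = 2π·l/λ = 2π × 0.0344 = 12.4°
tan(βl) = 0.22
For an open-circuited stub, Z_in = −jZ_0·cot(βl) = −jZ_0/tan(βl)

X_in ≈ -1550 Ω (capacitive)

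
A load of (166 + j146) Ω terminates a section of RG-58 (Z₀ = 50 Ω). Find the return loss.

Γ = (116 + j146)/(216 + j146), |Γ| = 0.715
RL = −20·log₁₀|Γ| = −20·log₁₀(0.715)

RL ≈ 2.91 dB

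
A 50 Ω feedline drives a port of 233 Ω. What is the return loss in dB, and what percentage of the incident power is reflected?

RL ≈ 3.79 dB; 41.8% of incident power reflected

Γ = (233 − 50)/(233 + 50) = 0.647
RL = −20·log₁₀(0.647) = 3.79 dB
P_refl/P_inc = |Γ|² = 0.418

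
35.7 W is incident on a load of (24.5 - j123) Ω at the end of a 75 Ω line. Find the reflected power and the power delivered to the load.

|Γ| = |(-50.5 − j123)/(99.5 − j123)| = 0.84
|Γ|² = 0.706
P_refl = |Γ|²·P_inc = 25.2 W, P_del = (1 − |Γ|²)·P_inc = 10.5 W

P_reflected ≈ 25.2 W; P_delivered ≈ 10.5 W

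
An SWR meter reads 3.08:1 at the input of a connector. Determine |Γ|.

|Γ| = (S − 1)/(S + 1) = (3.08 − 1)/(3.08 + 1) = 2.08/4.08

|Γ| ≈ 0.51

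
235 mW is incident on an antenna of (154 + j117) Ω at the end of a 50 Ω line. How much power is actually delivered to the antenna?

|Γ| = |(104 + j117)/(204 + j117)| = 0.666
|Γ|² = 0.443
P_refl = |Γ|²·P_inc = 104 mW, P_del = (1 − |Γ|²)·P_inc = 131 mW

P_delivered ≈ 131 mW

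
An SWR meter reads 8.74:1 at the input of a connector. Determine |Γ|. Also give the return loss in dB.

|Γ| ≈ 0.795; return loss ≈ 2 dB

|Γ| = (S − 1)/(S + 1) = (8.74 − 1)/(8.74 + 1) = 7.74/9.74
RL = −20·log₁₀|Γ| = −20·log₁₀(0.795)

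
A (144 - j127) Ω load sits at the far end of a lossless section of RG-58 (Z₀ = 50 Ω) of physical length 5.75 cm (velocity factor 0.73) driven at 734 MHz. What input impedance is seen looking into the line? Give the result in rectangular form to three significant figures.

Z_in ≈ 9.79 − j8.91 Ω

λ = v/f = 0.73·c / 734 MHz = 0.298 m
βl = 2π·l/λ = 2π × 0.193 = 69.4°
tan(βl) = tan(69.4°) = 2.66
Z_in = Z_0·(Z_L + jZ_0·tanβl)/(Z_0 + jZ_L·tanβl)
     = 50·(144 + j5.87)/(387 + j383)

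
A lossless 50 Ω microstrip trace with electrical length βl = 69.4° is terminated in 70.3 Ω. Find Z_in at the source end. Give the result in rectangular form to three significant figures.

Z_in ≈ 37.9 − j8.67 Ω

tan(βl) = tan(69.4°) = 2.66
Z_in = Z_0·(Z_L + jZ_0·tanβl)/(Z_0 + jZ_L·tanβl)
     = 50·(70.3 + j133)/(50 + j187)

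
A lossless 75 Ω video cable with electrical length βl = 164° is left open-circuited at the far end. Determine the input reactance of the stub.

X_in ≈ 262 Ω (inductive)

tan(βl) = -0.287
For an open-circuited stub, Z_in = −jZ_0·cot(βl) = −jZ_0/tan(βl)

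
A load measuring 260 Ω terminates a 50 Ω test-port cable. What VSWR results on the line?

VSWR ≈ 5.2

Γ = (260 − 50)/(260 + 50) = 0.677
VSWR = (1 + 0.677)/(1 − 0.677)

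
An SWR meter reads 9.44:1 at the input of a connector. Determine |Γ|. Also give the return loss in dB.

|Γ| = (S − 1)/(S + 1) = (9.44 − 1)/(9.44 + 1) = 8.44/10.4
RL = −20·log₁₀|Γ| = −20·log₁₀(0.808)

|Γ| ≈ 0.808; return loss ≈ 1.85 dB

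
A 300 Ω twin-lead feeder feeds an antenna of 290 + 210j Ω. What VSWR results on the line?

Γ = (Z_L − Z_0)/(Z_L + Z_0) = (-10 + j210)/(590 + j210)
|Γ| = 210/626 = 0.336
VSWR = (1 + |Γ|)/(1 − |Γ|) = 1.34/0.664

VSWR ≈ 2.01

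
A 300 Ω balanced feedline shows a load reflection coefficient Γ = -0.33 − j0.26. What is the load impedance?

Z_L = Z_0·(1 + Γ)/(1 − Γ) = 300·(0.67 − j0.26)/(1.33 + j0.26)

Z_L ≈ 135 − j84.9 Ω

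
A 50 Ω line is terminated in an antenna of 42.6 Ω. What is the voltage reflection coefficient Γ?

Γ = -0.0799

Γ = (Z_L − Z_0)/(Z_L + Z_0) = (42.6 − 50)/(42.6 + 50) = -7.4/92.6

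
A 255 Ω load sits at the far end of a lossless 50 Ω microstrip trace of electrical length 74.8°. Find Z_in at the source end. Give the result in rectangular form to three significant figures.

Z_in ≈ 10.5 − j13 Ω

tan(βl) = tan(74.8°) = 3.68
Z_in = Z_0·(Z_L + jZ_0·tanβl)/(Z_0 + jZ_L·tanβl)
     = 50·(255 + j184)/(50 + j939)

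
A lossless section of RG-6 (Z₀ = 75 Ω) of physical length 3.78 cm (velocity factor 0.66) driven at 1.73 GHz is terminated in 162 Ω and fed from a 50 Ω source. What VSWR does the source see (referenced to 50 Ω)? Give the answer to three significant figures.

λ = v/f = 0.66·c / 1.73 GHz = 0.114 m
βl = 2π·l/λ = 2π × 0.33 = 119°
tan(βl) = -1.81
Z_in = Z_0·(Z_L + jZ_0·tanβl)/(Z_0 + jZ_L·tanβl) = 42.5 + j30.5 Ω
Γ_s = (Z_in − Z_s)/(Z_in + Z_s) = (-7.48 + j30.5)/(92.5 + j30.5), |Γ_s| = 0.323
VSWR = (1 + |Γ_s|)/(1 − |Γ_s|)

VSWR ≈ 1.95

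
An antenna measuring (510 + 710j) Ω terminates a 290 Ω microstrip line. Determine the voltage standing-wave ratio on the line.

Γ = (Z_L − Z_0)/(Z_L + Z_0) = (220 + j710)/(800 + j710)
|Γ| = 743/1070 = 0.695
VSWR = (1 + |Γ|)/(1 − |Γ|) = 1.69/0.305

VSWR ≈ 5.56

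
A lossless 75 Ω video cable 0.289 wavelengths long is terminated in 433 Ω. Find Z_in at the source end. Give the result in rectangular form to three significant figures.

βl = 2π × 0.289 = 104°
tan(βl) = tan(104°) = -4
Z_in = Z_0·(Z_L + jZ_0·tanβl)/(Z_0 + jZ_L·tanβl)
     = 75·(433 − j300)/(75 − j1730)

Z_in ≈ 13.8 + j18.2 Ω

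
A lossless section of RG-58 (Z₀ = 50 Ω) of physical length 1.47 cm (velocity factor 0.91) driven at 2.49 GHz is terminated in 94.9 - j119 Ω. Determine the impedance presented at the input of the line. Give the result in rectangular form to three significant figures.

Z_in ≈ 11.9 − j24.1 Ω

λ = v/f = 0.91·c / 2.49 GHz = 0.11 m
βl = 2π·l/λ = 2π × 0.134 = 48.3°
tan(βl) = tan(48.3°) = 1.12
Z_in = Z_0·(Z_L + jZ_0·tanβl)/(Z_0 + jZ_L·tanβl)
     = 50·(94.9 − j62.9)/(183 + j106)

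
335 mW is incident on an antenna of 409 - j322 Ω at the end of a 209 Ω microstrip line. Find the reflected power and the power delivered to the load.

|Γ| = |(200 − j322)/(618 − j322)| = 0.544
|Γ|² = 0.296
P_refl = |Γ|²·P_inc = 99.1 mW, P_del = (1 − |Γ|²)·P_inc = 236 mW

P_reflected ≈ 99.1 mW; P_delivered ≈ 236 mW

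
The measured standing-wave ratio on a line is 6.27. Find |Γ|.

|Γ| ≈ 0.725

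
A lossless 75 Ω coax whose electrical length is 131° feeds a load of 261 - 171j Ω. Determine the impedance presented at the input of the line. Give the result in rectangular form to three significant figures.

tan(βl) = tan(131°) = -1.15
Z_in = Z_0·(Z_L + jZ_0·tanβl)/(Z_0 + jZ_L·tanβl)
     = 75·(261 − j257)/(-122 − j300)

Z_in ≈ 32.5 + j78.4 Ω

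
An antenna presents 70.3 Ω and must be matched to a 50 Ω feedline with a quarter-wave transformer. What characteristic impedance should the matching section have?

Z_qwt ≈ 59.3 Ω

Z_qwt = √(Z_0·R_L) = √(50 × 70.3) = √3515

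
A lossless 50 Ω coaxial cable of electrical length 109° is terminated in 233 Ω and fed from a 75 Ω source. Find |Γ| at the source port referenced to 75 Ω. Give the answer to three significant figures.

|Γ| ≈ 0.736

tan(βl) = -2.9
Z_in = Z_0·(Z_L + jZ_0·tanβl)/(Z_0 + jZ_L·tanβl) = 11.9 + j16.3 Ω
Γ_s = (Z_in − Z_s)/(Z_in + Z_s) = (-63.1 + j16.3)/(86.9 + j16.3), |Γ_s| = 0.736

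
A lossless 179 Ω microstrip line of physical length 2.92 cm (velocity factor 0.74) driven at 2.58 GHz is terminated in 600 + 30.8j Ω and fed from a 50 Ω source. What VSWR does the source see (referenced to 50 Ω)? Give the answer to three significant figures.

VSWR ≈ 4.5

λ = v/f = 0.74·c / 2.58 GHz = 0.086 m
βl = 2π·l/λ = 2π × 0.339 = 122°
tan(βl) = -1.59
Z_in = Z_0·(Z_L + jZ_0·tanβl)/(Z_0 + jZ_L·tanβl) = 70.5 + j95.7 Ω
Γ_s = (Z_in − Z_s)/(Z_in + Z_s) = (20.5 + j95.7)/(120 + j95.7), |Γ_s| = 0.636
VSWR = (1 + |Γ_s|)/(1 − |Γ_s|)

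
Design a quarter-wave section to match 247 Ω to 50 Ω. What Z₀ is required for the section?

Z_qwt = √(Z_0·R_L) = √(50 × 247) = √12350

Z_qwt ≈ 111 Ω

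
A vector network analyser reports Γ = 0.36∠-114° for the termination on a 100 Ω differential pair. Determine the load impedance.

Z_L = Z_0·(1 + Γ)/(1 − Γ) = 100·(0.854 − j0.329)/(1.15 + j0.329)

Z_L ≈ 61.2 − j46.2 Ω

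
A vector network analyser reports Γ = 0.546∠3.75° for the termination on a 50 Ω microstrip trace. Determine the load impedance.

Z_L ≈ 168 + j17.1 Ω

Z_L = Z_0·(1 + Γ)/(1 − Γ) = 50·(1.54 + j0.0357)/(0.455 − j0.0357)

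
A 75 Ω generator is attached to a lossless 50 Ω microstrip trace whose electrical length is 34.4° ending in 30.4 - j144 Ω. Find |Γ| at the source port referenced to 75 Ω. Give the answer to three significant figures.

|Γ| ≈ 0.9

tan(βl) = 0.685
Z_in = Z_0·(Z_L + jZ_0·tanβl)/(Z_0 + jZ_L·tanβl) = 4.96 − j37.6 Ω
Γ_s = (Z_in − Z_s)/(Z_in + Z_s) = (-70 − j37.6)/(80 − j37.6), |Γ_s| = 0.9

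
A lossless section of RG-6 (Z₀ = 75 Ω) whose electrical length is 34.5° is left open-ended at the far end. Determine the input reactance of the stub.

tan(βl) = 0.687
For an open-ended stub, Z_in = −jZ_0·cot(βl) = −jZ_0/tan(βl)

X_in ≈ -109 Ω (capacitive)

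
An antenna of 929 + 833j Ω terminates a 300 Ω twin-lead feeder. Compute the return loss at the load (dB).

RL ≈ 3.06 dB

Γ = (629 + j833)/(1229 + j833), |Γ| = 0.703
RL = −20·log₁₀|Γ| = −20·log₁₀(0.703)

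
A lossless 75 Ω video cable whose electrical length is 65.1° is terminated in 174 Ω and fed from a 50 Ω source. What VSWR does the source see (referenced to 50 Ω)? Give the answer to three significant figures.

tan(βl) = 2.15
Z_in = Z_0·(Z_L + jZ_0·tanβl)/(Z_0 + jZ_L·tanβl) = 37.8 − j27.3 Ω
Γ_s = (Z_in − Z_s)/(Z_in + Z_s) = (-12.2 − j27.3)/(87.8 − j27.3), |Γ_s| = 0.325
VSWR = (1 + |Γ_s|)/(1 − |Γ_s|)

VSWR ≈ 1.96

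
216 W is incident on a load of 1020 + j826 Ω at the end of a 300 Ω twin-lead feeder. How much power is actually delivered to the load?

|Γ| = |(720 + j826)/(1320 + j826)| = 0.704
|Γ|² = 0.495
P_refl = |Γ|²·P_inc = 107 W, P_del = (1 − |Γ|²)·P_inc = 109 W

P_delivered ≈ 109 W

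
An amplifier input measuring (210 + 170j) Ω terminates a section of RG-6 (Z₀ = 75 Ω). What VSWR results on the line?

VSWR ≈ 4.78

Γ = (Z_L − Z_0)/(Z_L + Z_0) = (135 + j170)/(285 + j170)
|Γ| = 217/332 = 0.654
VSWR = (1 + |Γ|)/(1 − |Γ|) = 1.65/0.346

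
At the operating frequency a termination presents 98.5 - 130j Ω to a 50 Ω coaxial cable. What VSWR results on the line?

Γ = (Z_L − Z_0)/(Z_L + Z_0) = (48.5 − j130)/(148.5 − j130)
|Γ| = 139/197 = 0.703
VSWR = (1 + |Γ|)/(1 − |Γ|) = 1.7/0.297

VSWR ≈ 5.73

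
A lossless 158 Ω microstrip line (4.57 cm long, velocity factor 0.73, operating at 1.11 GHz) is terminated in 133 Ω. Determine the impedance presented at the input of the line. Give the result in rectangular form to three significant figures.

Z_in ≈ 187 + j7.39 Ω

λ = v/f = 0.73·c / 1.11 GHz = 0.197 m
βl = 2π·l/λ = 2π × 0.232 = 83.4°
tan(βl) = tan(83.4°) = 8.63
Z_in = Z_0·(Z_L + jZ_0·tanβl)/(Z_0 + jZ_L·tanβl)
     = 158·(133 + j1360)/(158 + j1150)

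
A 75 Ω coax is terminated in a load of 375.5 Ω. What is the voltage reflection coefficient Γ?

Γ = 0.667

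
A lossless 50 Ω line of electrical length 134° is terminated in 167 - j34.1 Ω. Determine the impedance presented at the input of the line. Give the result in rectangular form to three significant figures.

tan(βl) = tan(134°) = -1.04
Z_in = Z_0·(Z_L + jZ_0·tanβl)/(Z_0 + jZ_L·tanβl)
     = 50·(167 − j85.9)/(14.7 − j173)

Z_in ≈ 28.7 + j45.8 Ω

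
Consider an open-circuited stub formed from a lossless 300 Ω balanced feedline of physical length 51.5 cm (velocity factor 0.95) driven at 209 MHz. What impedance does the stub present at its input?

λ = v/f = 0.95·c / 209 MHz = 1.36 m
βl = 2π·l/λ = 2π × 0.378 = 136°
tan(βl) = -0.967
For an open-circuited stub, Z_in = −jZ_0·cot(βl) = −jZ_0/tan(βl)

Z_in ≈ +j310 Ω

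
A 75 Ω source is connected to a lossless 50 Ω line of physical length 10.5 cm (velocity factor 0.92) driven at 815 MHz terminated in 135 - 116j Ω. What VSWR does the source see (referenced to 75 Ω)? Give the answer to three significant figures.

VSWR ≈ 6.14

λ = v/f = 0.92·c / 815 MHz = 0.339 m
βl = 2π·l/λ = 2π × 0.31 = 112°
tan(βl) = -2.52
Z_in = Z_0·(Z_L + jZ_0·tanβl)/(Z_0 + jZ_L·tanβl) = 14.2 + j29.9 Ω
Γ_s = (Z_in − Z_s)/(Z_in + Z_s) = (-60.8 + j29.9)/(89.2 + j29.9), |Γ_s| = 0.72
VSWR = (1 + |Γ_s|)/(1 − |Γ_s|)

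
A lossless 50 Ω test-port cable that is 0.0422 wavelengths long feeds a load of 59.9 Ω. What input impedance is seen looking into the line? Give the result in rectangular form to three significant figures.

βl = 2π × 0.0422 = 15.2°
tan(βl) = tan(15.2°) = 0.272
Z_in = Z_0·(Z_L + jZ_0·tanβl)/(Z_0 + jZ_L·tanβl)
     = 50·(59.9 + j13.6)/(50 + j16.3)

Z_in ≈ 58.2 − j5.34 Ω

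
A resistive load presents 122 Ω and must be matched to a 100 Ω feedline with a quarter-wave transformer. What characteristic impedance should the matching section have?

Z_qwt ≈ 110 Ω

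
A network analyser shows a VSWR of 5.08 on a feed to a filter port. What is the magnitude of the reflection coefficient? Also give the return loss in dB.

|Γ| = (S − 1)/(S + 1) = (5.08 − 1)/(5.08 + 1) = 4.08/6.08
RL = −20·log₁₀|Γ| = −20·log₁₀(0.671)

|Γ| ≈ 0.671; return loss ≈ 3.46 dB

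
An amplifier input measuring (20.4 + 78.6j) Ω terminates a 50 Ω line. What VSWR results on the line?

Γ = (Z_L − Z_0)/(Z_L + Z_0) = (-29.6 + j78.6)/(70.4 + j78.6)
|Γ| = 84/106 = 0.796
VSWR = (1 + |Γ|)/(1 − |Γ|) = 1.8/0.204

VSWR ≈ 8.8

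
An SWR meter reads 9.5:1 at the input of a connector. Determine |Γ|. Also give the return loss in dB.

|Γ| ≈ 0.81; return loss ≈ 1.84 dB

|Γ| = (S − 1)/(S + 1) = (9.5 − 1)/(9.5 + 1) = 8.5/10.5
RL = −20·log₁₀|Γ| = −20·log₁₀(0.81)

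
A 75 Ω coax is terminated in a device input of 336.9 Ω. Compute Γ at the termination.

Γ = (Z_L − Z_0)/(Z_L + Z_0) = (336.9 − 75)/(336.9 + 75) = 261.9/411.9

Γ = 0.636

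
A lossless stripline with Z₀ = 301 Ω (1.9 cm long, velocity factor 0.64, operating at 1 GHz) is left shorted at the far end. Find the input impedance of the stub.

λ = v/f = 0.64·c / 1 GHz = 0.192 m
βl = 2π·l/λ = 2π × 0.099 = 35.6°
tan(βl) = 0.717
For a shorted stub, Z_in = jZ_0·tan(βl)

Z_in ≈ +j216 Ω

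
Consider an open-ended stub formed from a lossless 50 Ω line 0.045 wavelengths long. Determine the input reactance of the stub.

X_in ≈ -172 Ω (capacitive)

βl = 2π × 0.045 = 16.2°
tan(βl) = 0.291
For an open-ended stub, Z_in = −jZ_0·cot(βl) = −jZ_0/tan(βl)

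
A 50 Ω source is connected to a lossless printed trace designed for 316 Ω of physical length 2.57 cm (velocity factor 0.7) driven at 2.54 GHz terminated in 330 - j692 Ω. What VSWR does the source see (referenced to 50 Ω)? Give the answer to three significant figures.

λ = v/f = 0.7·c / 2.54 GHz = 0.0827 m
βl = 2π·l/λ = 2π × 0.311 = 112°
tan(βl) = -2.49
Z_in = Z_0·(Z_L + jZ_0·tanβl)/(Z_0 + jZ_L·tanβl) = 89.4 + j280 Ω
Γ_s = (Z_in − Z_s)/(Z_in + Z_s) = (39.4 + j280)/(139 + j280), |Γ_s| = 0.904
VSWR = (1 + |Γ_s|)/(1 − |Γ_s|)

VSWR ≈ 19.9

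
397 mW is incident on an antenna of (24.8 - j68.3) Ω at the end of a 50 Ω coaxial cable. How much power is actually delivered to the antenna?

P_delivered ≈ 192 mW

|Γ| = |(-25.2 − j68.3)/(74.8 − j68.3)| = 0.719
|Γ|² = 0.517
P_refl = |Γ|²·P_inc = 205 mW, P_del = (1 − |Γ|²)·P_inc = 192 mW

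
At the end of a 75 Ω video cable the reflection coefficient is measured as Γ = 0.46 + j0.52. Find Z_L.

Z_L = Z_0·(1 + Γ)/(1 − Γ) = 75·(1.46 + j0.52)/(0.54 − j0.52)

Z_L ≈ 69.1 + j139 Ω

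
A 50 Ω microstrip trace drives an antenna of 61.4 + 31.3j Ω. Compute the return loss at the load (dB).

RL ≈ 10.8 dB

Γ = (11.4 + j31.3)/(111.4 + j31.3), |Γ| = 0.288
RL = −20·log₁₀|Γ| = −20·log₁₀(0.288)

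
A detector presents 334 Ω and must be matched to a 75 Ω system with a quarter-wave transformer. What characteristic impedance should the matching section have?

Z_qwt = √(Z_0·R_L) = √(75 × 334) = √25050

Z_qwt ≈ 158 Ω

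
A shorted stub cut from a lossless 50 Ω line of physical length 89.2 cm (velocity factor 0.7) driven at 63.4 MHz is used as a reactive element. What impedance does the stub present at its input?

λ = v/f = 0.7·c / 63.4 MHz = 3.31 m
βl = 2π·l/λ = 2π × 0.269 = 96.9°
tan(βl) = -8.21
For a shorted stub, Z_in = jZ_0·tan(βl)

Z_in ≈ −j410 Ω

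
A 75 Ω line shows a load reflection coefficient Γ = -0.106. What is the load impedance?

Z_L = Z_0·(1 + Γ)/(1 − Γ) = 75·(0.894)/(1.11)

Z_L ≈ 60.6 Ω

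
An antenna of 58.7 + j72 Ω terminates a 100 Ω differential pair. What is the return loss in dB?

Γ = (-41.3 + j72)/(158.7 + j72), |Γ| = 0.476
RL = −20·log₁₀|Γ| = −20·log₁₀(0.476)

RL ≈ 6.44 dB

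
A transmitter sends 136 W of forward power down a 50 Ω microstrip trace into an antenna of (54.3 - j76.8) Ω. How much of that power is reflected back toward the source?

|Γ| = |(4.3 − j76.8)/(104.3 − j76.8)| = 0.594
|Γ|² = 0.353
P_refl = |Γ|²·P_inc = 48 W, P_del = (1 − |Γ|²)·P_inc = 88 W

P_reflected ≈ 48 W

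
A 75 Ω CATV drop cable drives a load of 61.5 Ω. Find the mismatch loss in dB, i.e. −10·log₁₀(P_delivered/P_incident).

Γ = (61.5 − 75)/(61.5 + 75) = -0.0989
|Γ|² = 0.00978, so P_del/P_inc = 1 − |Γ|² = 0.99
ML = −10·log₁₀(1 − |Γ|²)

mismatch loss ≈ 0.0427 dB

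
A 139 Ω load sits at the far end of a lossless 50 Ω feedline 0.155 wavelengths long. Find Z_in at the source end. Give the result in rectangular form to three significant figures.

βl = 2π × 0.155 = 55.8°
tan(βl) = tan(55.8°) = 1.47
Z_in = Z_0·(Z_L + jZ_0·tanβl)/(Z_0 + jZ_L·tanβl)
     = 50·(139 + j73.6)/(50 + j205)

Z_in ≈ 24.8 − j27.9 Ω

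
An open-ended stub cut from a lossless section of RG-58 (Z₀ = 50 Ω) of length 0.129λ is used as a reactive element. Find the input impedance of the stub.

βl = 2π × 0.129 = 46.4°
tan(βl) = 1.05
For an open-ended stub, Z_in = −jZ_0·cot(βl) = −jZ_0/tan(βl)

Z_in ≈ −j47.5 Ω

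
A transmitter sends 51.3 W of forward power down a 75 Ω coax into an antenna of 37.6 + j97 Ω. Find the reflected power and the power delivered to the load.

P_reflected ≈ 25.1 W; P_delivered ≈ 26.2 W

|Γ| = |(-37.4 + j97)/(112.6 + j97)| = 0.7
|Γ|² = 0.489
P_refl = |Γ|²·P_inc = 25.1 W, P_del = (1 − |Γ|²)·P_inc = 26.2 W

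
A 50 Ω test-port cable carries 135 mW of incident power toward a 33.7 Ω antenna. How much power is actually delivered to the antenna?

P_delivered ≈ 130 mW

Γ = (33.7 − 50)/(33.7 + 50) = -0.195
|Γ|² = 0.0379
P_refl = |Γ|²·P_inc = 5.12 mW, P_del = (1 − |Γ|²)·P_inc = 130 mW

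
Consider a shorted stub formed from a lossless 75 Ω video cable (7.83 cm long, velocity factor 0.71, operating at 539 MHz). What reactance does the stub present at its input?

X_in ≈ 222 Ω (inductive)

λ = v/f = 0.71·c / 539 MHz = 0.395 m
βl = 2π·l/λ = 2π × 0.198 = 71.3°
tan(βl) = 2.96
For a shorted stub, Z_in = jZ_0·tan(βl)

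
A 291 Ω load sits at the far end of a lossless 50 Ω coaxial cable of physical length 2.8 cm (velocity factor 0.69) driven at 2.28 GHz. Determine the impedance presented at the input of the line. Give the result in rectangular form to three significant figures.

λ = v/f = 0.69·c / 2.28 GHz = 0.0908 m
βl = 2π·l/λ = 2π × 0.308 = 111°
tan(βl) = tan(111°) = -2.6
Z_in = Z_0·(Z_L + jZ_0·tanβl)/(Z_0 + jZ_L·tanβl)
     = 50·(291 − j130)/(50 − j757)

Z_in ≈ 9.82 + j18.6 Ω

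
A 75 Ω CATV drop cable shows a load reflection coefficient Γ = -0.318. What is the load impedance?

Z_L = Z_0·(1 + Γ)/(1 − Γ) = 75·(0.682)/(1.32)

Z_L ≈ 38.8 Ω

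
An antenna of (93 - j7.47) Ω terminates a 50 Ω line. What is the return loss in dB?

Γ = (43 − j7.47)/(143 − j7.47), |Γ| = 0.305
RL = −20·log₁₀|Γ| = −20·log₁₀(0.305)

RL ≈ 10.3 dB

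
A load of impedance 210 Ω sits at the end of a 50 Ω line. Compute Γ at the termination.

Γ = (Z_L − Z_0)/(Z_L + Z_0) = (210 − 50)/(210 + 50) = 160/260

Γ = 0.615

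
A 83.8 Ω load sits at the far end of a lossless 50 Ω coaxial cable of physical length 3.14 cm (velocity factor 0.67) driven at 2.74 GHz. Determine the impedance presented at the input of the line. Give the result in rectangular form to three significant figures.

Z_in ≈ 62.3 + j26.4 Ω

λ = v/f = 0.67·c / 2.74 GHz = 0.0734 m
βl = 2π·l/λ = 2π × 0.428 = 154°
tan(βl) = tan(154°) = -0.486
Z_in = Z_0·(Z_L + jZ_0·tanβl)/(Z_0 + jZ_L·tanβl)
     = 50·(83.8 − j24.3)/(50 − j40.7)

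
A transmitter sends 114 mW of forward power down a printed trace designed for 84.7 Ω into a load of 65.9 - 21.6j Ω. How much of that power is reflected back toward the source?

|Γ| = |(-18.8 − j21.6)/(150.6 − j21.6)| = 0.188
|Γ|² = 0.0354
P_refl = |Γ|²·P_inc = 4.04 mW, P_del = (1 − |Γ|²)·P_inc = 110 mW

P_reflected ≈ 4.04 mW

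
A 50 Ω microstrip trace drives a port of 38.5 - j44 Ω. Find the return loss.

RL ≈ 6.74 dB

Γ = (-11.5 − j44)/(88.5 − j44), |Γ| = 0.46
RL = −20·log₁₀|Γ| = −20·log₁₀(0.46)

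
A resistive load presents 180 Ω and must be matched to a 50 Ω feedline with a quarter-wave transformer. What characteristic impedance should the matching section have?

Z_qwt ≈ 94.9 Ω

Z_qwt = √(Z_0·R_L) = √(50 × 180) = √9000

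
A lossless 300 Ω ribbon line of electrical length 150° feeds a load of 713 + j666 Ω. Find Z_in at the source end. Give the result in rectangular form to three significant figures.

Z_in ≈ 134 + j297 Ω

tan(βl) = tan(150°) = -0.577
Z_in = Z_0·(Z_L + jZ_0·tanβl)/(Z_0 + jZ_L·tanβl)
     = 300·(713 + j493)/(685 − j412)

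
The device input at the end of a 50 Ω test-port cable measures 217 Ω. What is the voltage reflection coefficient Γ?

Γ = 0.625

Γ = (Z_L − Z_0)/(Z_L + Z_0) = (217 − 50)/(217 + 50) = 167/267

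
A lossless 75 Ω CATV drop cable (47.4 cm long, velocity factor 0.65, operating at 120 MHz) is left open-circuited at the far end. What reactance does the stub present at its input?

λ = v/f = 0.65·c / 120 MHz = 1.62 m
βl = 2π·l/λ = 2π × 0.292 = 105°
tan(βl) = -3.73
For an open-circuited stub, Z_in = −jZ_0·cot(βl) = −jZ_0/tan(βl)

X_in ≈ 20.1 Ω (inductive)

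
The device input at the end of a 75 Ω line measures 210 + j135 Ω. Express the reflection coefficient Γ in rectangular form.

Γ = (Z_L − Z_0)/(Z_L + Z_0) = (135 + j135)/(285 + j135)

Γ ≈ 0.57 + j0.204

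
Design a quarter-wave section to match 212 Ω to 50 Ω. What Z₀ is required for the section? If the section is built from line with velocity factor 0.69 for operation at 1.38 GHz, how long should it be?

Z_qwt = √(Z_0·R_L) = √(50 × 212) = √10600
λ = 0.69·c/f = 0.15 m, so l = λ/4 = 0.0375 m

Z_qwt ≈ 103 Ω; length ≈ 3.75 cm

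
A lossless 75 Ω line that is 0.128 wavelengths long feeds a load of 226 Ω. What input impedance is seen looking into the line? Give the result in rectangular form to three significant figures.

Z_in ≈ 43.5 − j58.3 Ω

βl = 2π × 0.128 = 46.1°
tan(βl) = tan(46.1°) = 1.04
Z_in = Z_0·(Z_L + jZ_0·tanβl)/(Z_0 + jZ_L·tanβl)
     = 75·(226 + j77.9)/(75 + j235)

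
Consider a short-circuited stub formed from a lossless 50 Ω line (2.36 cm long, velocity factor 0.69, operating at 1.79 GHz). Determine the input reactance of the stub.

X_in ≈ 168 Ω (inductive)

λ = v/f = 0.69·c / 1.79 GHz = 0.116 m
βl = 2π·l/λ = 2π × 0.204 = 73.5°
tan(βl) = 3.37
For a short-circuited stub, Z_in = jZ_0·tan(βl)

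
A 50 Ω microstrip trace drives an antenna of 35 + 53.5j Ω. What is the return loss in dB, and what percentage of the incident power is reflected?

RL ≈ 5.14 dB; 30.6% of incident power reflected

Γ = (-15 + j53.5)/(85 + j53.5), |Γ| = 0.553
RL = −20·log₁₀(0.553) = 5.14 dB
P_refl/P_inc = |Γ|² = 0.306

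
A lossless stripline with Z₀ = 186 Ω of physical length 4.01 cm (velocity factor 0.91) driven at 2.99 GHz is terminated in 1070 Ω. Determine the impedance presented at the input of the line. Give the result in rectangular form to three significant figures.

Z_in ≈ 196 + j378 Ω

λ = v/f = 0.91·c / 2.99 GHz = 0.0913 m
βl = 2π·l/λ = 2π × 0.439 = 158°
tan(βl) = tan(158°) = -0.402
Z_in = Z_0·(Z_L + jZ_0·tanβl)/(Z_0 + jZ_L·tanβl)
     = 186·(1070 − j74.7)/(186 − j430)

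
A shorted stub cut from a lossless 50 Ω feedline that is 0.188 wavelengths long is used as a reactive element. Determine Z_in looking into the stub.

Z_in ≈ +j122 Ω

βl = 2π × 0.188 = 67.7°
tan(βl) = 2.44
For a shorted stub, Z_in = jZ_0·tan(βl)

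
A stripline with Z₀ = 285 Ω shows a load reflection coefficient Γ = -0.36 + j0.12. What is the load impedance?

Z_L ≈ 131 + j36.7 Ω

Z_L = Z_0·(1 + Γ)/(1 − Γ) = 285·(0.64 + j0.12)/(1.36 − j0.12)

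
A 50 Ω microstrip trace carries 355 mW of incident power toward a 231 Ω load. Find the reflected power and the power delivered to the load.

P_reflected ≈ 147 mW; P_delivered ≈ 208 mW

Γ = (231 − 50)/(231 + 50) = 0.644
|Γ|² = 0.415
P_refl = |Γ|²·P_inc = 147 mW, P_del = (1 − |Γ|²)·P_inc = 208 mW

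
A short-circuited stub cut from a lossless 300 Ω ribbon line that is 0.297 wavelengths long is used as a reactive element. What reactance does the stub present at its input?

βl = 2π × 0.297 = 107°
tan(βl) = -3.29
For a short-circuited stub, Z_in = jZ_0·tan(βl)

X_in ≈ -986 Ω (capacitive)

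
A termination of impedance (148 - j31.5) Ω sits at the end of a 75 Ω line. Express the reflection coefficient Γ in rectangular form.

Γ ≈ 0.341 − j0.0932

Γ = (Z_L − Z_0)/(Z_L + Z_0) = (73 − j31.5)/(223 − j31.5)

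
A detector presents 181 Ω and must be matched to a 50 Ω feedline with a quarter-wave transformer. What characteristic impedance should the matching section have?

Z_qwt ≈ 95.1 Ω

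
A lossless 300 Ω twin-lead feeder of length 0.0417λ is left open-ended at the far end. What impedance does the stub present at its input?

Z_in ≈ −j1120 Ω

βl = 2π × 0.0417 = 15°
tan(βl) = 0.268
For an open-ended stub, Z_in = −jZ_0·cot(βl) = −jZ_0/tan(βl)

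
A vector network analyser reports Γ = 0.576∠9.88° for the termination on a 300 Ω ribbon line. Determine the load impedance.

Z_L ≈ 1020 + j301 Ω

Z_L = Z_0·(1 + Γ)/(1 − Γ) = 300·(1.57 + j0.0988)/(0.433 − j0.0988)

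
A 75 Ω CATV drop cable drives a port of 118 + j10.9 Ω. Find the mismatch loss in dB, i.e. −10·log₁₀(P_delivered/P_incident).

Γ = (43 + j10.9)/(193 + j10.9), |Γ| = 0.229
|Γ|² = 0.0527, so P_del/P_inc = 1 − |Γ|² = 0.947
ML = −10·log₁₀(1 − |Γ|²)

mismatch loss ≈ 0.235 dB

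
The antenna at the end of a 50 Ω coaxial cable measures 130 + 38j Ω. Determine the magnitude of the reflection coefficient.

|Γ| ≈ 0.481

Γ = (Z_L − Z_0)/(Z_L + Z_0) = (80 + j38)/(180 + j38)
|Γ| = 88.6/184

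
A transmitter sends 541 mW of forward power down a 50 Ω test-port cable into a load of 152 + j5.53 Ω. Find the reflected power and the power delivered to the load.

P_reflected ≈ 138 mW; P_delivered ≈ 403 mW

|Γ| = |(102 + j5.53)/(202 + j5.53)| = 0.506
|Γ|² = 0.256
P_refl = |Γ|²·P_inc = 138 mW, P_del = (1 − |Γ|²)·P_inc = 403 mW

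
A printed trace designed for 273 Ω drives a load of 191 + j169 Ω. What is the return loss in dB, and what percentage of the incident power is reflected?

RL ≈ 8.4 dB; 14.5% of incident power reflected

Γ = (-82 + j169)/(464 + j169), |Γ| = 0.38
RL = −20·log₁₀(0.38) = 8.4 dB
P_refl/P_inc = |Γ|² = 0.145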